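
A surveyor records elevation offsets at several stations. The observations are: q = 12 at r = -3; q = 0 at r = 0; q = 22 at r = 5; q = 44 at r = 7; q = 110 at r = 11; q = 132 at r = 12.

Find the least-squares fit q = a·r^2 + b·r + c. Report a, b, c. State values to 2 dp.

a = 0.96, b = -0.66, c = 0.89

Forming MᵀM = [[38484, 3500, 348]; [3500, 348, 32]; [348, 32, 6]] and Mᵀq = [35132, 3176, 320]ᵀ gives MᵀM·[a, b, c]ᵀ = Mᵀq.
Row-reducing yields a = 32699/33904, b = -22223/33904, c = 15097/16952.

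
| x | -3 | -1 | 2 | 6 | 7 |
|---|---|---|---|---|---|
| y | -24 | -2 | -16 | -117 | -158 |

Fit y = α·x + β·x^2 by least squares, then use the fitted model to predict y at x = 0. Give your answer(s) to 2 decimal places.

ŷ = 0.00

From the data, Σx·x = 99, Σx·x^2 = 539, Σx^2·x^2 = 3795.
For Aᵀy: Σx·y = -1766, Σx^2·y = -12236.
AᵀA·[α, β]ᵀ = Aᵀy becomes [[99, 539]; [539, 3795]]·[α, β]ᵀ = [-1766, -12236]ᵀ.
det = 99·3795 − 539² = 85184.
α = ((-1766)·3795 − 539·(-12236))/85184 = -4853/3872; β = (99·(-12236) − 539·(-1766))/85184 = -11795/3872.
At x = 0: ŷ = (-4853/3872)·(0) + (-11795/3872)·(0) = 0.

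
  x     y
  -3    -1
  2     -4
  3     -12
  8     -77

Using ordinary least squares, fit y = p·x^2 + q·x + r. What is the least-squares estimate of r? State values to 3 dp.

Sums needed: Σx^2·x^2 = 4274, Σx^2·x = 520, Σx^2 = 86, Σx·x = 86, Σx = 10, Σ1 = 4.
For Mᵀy: Σx^2·y = -5061, Σx·y = -657, Σy = -94.
Inverting the 3×3 Gram matrix, [p, q, r]ᵀ = [-31/30, -641/366, 944/305]ᵀ.

r = 3.095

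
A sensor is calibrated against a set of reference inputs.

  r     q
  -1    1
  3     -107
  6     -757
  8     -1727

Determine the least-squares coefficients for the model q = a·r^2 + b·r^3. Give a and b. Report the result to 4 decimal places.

a = -3.0444, b = -2.9931

MᵀM·[a, b]ᵀ = Mᵀq reads: 5474·a + 40786·b = -138742;  40786·a + 309530·b = -1050626.
(Σr^2·r^2 = 5474, Σr^2·r^3 = 40786, Σr^3·r^3 = 309530, Σr^2·q = -138742, Σr^3·q = -1050626.)
Determinant 5474·309530 − 40786² = 30869424.
a = ((-138742)·309530 − 40786·(-1050626))/30869424 = -435089/142914; b = (5474·(-1050626) − 40786·(-138742))/30869424 = -427757/142914.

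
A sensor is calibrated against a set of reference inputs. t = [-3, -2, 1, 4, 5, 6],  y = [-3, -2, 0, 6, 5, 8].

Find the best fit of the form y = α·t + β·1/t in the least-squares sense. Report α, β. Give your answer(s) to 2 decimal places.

Sums needed: Σt·t = 91, Σt·1/t = 6, Σ1/t·1/t = 5369/3600.
For Xᵀy: Σt·y = 110, Σ1/t·y = 35/6.
XᵀX·[α, β]ᵀ = Xᵀy becomes [[91, 6]; [6, 5369/3600]]·[α, β]ᵀ = [110, 35/6]ᵀ.
Determinant 91·(5369/3600) − 6² = 358979/3600.
α = (110·(5369/3600) − 6·(35/6))/(358979/3600) = 464590/358979; β = (91·(35/6) − 6·110)/(358979/3600) = -465000/358979.

α = 1.29, β = -1.30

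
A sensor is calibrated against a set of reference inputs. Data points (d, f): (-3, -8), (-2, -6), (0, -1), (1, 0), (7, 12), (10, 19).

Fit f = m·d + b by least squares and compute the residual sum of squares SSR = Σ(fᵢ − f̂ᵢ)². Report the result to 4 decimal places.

Setting ∂/∂m … = 0 gives: 163·m + 13·b = 310;  13·m + 6·b = 16.
Eliminating b: 6·(row 1) − 13·(row 2) gives 809·m = 6·310 − 13·16 = 1652, so m = 1652/809.
Then b = (16 − 13·(1652/809))/6 = -1422/809.
Residuals: -94/809, -128/809, 613/809, -230/809, -434/809, 273/809; SSR = 886/809.

SSR = 1.0952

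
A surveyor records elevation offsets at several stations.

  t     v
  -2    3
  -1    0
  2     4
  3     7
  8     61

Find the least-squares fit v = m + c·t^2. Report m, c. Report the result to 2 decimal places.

m = -0.83, c = 0.97

The normal equations are: 5·m + 82·c = 75;  82·m + 4210·c = 3995.
Eliminating c: 4210·(row 1) − 82·(row 2) gives 14326·m = 4210·75 − 82·3995 = -11840, so m = -5920/7163.
Then c = (3995 − 82·(-5920/7163))/4210 = 13825/14326.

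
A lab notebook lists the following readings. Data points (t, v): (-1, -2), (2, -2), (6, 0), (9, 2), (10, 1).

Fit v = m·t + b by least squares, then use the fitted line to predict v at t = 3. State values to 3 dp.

Setting ∂/∂m … = 0 gives: 222·m + 26·b = 26;  26·m + 5·b = -1.
(Σt·t = 222, Σt = 26, Σ1 = 5, Σt·v = 26, Σv = -1.)
Eliminating b: 5·(row 1) − 26·(row 2) gives 434·m = 5·26 − 26·(-1) = 156, so m = 78/217.
Then b = ((-1) − 26·(78/217))/5 = -449/217.
At t = 3: v̂ = (78/217)·(3) + (-449/217)·(1) = -215/217.

v̂ = -0.991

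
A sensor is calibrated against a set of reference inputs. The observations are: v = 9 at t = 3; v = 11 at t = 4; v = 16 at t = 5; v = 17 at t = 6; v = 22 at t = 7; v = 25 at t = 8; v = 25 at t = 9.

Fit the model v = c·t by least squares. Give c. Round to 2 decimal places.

Entries of MᵀM: Σt·t = 280.
For Mᵀv: Σt·v = 832.
So MᵀM·[c]ᵀ = Mᵀv: [[280]]·[c]ᵀ = [832]ᵀ.
c = 832/280 = 2.97143.

c = 2.97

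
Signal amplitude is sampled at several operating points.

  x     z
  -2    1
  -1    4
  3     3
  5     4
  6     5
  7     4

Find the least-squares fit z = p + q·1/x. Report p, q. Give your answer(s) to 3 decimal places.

p = 3.580, q = 0.730

Normal-equation sums: Σ1 = 6, Σ1/x = -23/35, Σ1/x·1/x = 31957/22050.
Right-hand side: Σz = 21, Σ1/x·z = -136/105.
Determinant 6·(31957/22050) − (-23/35)² = 6074/735.
p = (21·(31957/22050) − (-23/35)·(-136/105))/(6074/735) = 217443/60740; q = (6·(-136/105) − (-23/35)·21)/(6074/735) = 4431/6074.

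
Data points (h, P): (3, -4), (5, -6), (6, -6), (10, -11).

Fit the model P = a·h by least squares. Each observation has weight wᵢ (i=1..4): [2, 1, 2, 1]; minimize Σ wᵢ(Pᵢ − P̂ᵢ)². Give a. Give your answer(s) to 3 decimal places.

Sums needed: Σwᵢ·h·h = 215.
Right-hand side: Σwᵢ·h·P = -236.
Hence a = -236 / 215 ≈ -1.09767.

a = -1.098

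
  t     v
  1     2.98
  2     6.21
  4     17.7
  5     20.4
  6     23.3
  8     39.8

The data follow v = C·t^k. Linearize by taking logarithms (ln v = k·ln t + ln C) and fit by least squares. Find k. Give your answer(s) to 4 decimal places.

Taking logs, ln v = k·ln t + ln C, so regress ln v on ln t.
AᵀA = [[12.5270, 7.5601]; [7.5601, 6]], rhs = [23.4044, 15.6395]ᵀ  (here Σln t = 7.5601, Σ(ln t)² = 12.5270, Σln v = 15.6395, Σln t·ln v = 23.4044).
Slope k = (n·Σln t·ln v − Σln t·Σln v)/(n·Σ(ln t)² − (Σln t)²) = (6·23.4044 − 7.5601·15.6395)/18.0074 = 1.23229; ln C = (Σln v − k·Σln t)/n = 1.05388.

k = 1.2323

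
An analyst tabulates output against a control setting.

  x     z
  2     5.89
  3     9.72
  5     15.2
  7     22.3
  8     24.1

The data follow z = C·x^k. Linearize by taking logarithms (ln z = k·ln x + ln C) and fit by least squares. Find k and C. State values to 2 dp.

Taking logs, ln z = k·ln x + ln C, so regress ln z on ln x.
XᵀX = [[12.3883, 7.4265]; [7.4265, 5]], rhs = [20.7658, 13.0555]ᵀ  (here Σln x = 7.4265, Σ(ln x)² = 12.3883, Σln z = 13.0555, Σln x·ln z = 20.7658).
Δ = 12.3883·5 − (7.4265)² = 6.7880; k = (20.7658·5 − 7.4265·13.0555)/6.7880 = 1.01228, ln C = (12.3883·13.0555 − 7.4265·20.7658)/6.7880 = 1.10755, so C = exp(1.10755) = 3.02694.

k = 1.01, C = 3.03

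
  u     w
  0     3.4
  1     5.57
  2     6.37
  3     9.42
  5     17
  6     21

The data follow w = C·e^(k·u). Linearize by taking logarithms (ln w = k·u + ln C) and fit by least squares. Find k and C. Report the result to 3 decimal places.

k = 0.298, C = 3.699

Let Y = ln w. Fitting Y = k·u + ln C by least squares:
XᵀX = [[75.0000, 17.0000]; [17.0000, 6]], rhs = [44.5823, 12.9133]ᵀ  (here Σu = 17.0000, Σ(u)² = 75.0000, Σln w = 12.9133, Σu·ln w = 44.5823).
Solving (det = 161.0000): k = 0.29793, ln C = 1.30808, so C = exp(1.30808) = 3.69908.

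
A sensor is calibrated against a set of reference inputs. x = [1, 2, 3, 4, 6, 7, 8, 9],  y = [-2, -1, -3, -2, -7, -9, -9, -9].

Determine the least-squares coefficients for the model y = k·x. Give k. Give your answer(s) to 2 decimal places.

k = -1.07

AᵀA·[k]ᵀ = Aᵀy reads: 260·k = -279.
(Σx·x = 260, Σx·y = -279.)
Hence k = -279 / 260 ≈ -1.07308.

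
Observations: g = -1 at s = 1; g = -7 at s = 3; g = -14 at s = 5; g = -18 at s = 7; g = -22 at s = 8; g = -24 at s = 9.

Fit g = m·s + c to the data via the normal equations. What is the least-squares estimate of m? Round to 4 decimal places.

From the data, Σs·s = 229, Σs = 33, Σ1 = 6.
And Σs·g = -610, Σg = -86.
Eliminating c: 6·(row 1) − 33·(row 2) gives 285·m = 6·(-610) − 33·(-86) = -822, so m = -274/95.
Then c = ((-86) − 33·(-274/95))/6 = 436/285.

m = -2.8842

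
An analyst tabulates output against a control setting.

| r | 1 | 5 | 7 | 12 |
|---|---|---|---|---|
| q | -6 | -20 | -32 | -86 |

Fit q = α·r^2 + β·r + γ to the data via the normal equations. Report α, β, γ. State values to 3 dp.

α = -0.566, β = 0.112, γ = -5.696

Compute the Gram sums: Σr^2·r^2 = 23763, Σr^2·r = 2197, Σr^2 = 219, Σr·r = 219, Σr = 25, Σ1 = 4.
And Σr^2·q = -14458, Σr·q = -1362, Σq = -144.
So MᵀM·[α, β, γ]ᵀ = Mᵀq: [[23763, 2197, 219]; [2197, 219, 25]; [219, 25, 4]]·[α, β, γ]ᵀ = [-14458, -1362, -144]ᵀ.
Row-reducing yields α = -29867/52742, β = 5905/52742, γ = -150200/26371.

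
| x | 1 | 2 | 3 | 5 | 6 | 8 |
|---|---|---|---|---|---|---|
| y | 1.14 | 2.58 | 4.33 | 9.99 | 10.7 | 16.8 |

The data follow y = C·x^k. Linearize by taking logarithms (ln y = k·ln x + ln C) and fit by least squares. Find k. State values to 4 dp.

k = 1.3074

With ln yᵢ as the transformed response and ln xᵢ as the regressor:
Sums: Σln x = 7.2724, Σ(ln x)² = 11.8122, Σln y = 10.0376, Σln x·ln y = 16.0851.
Normal system: [[11.8122, 7.2724]; [7.2724, 6]]·[k, ln C]ᵀ = [16.0851, 10.0376]ᵀ.
Δ = 11.8122·6 − (7.2724)² = 17.9853; k = (16.0851·6 − 7.2724·10.0376)/17.9853 = 1.30736, ln C = (11.8122·10.0376 − 7.2724·16.0851)/17.9853 = 0.08832.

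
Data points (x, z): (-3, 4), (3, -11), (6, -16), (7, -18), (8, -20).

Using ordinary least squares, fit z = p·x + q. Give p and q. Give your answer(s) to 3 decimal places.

From the data, Σx·x = 167, Σx = 21, Σ1 = 5.
And Σx·z = -427, Σz = -61.
Δ = 167·5 − 21² = 394.
p = ((-427)·5 − 21·(-61))/394 = -427/197; q = (167·(-61) − 21·(-427))/394 = -610/197.

p = -2.168, q = -3.096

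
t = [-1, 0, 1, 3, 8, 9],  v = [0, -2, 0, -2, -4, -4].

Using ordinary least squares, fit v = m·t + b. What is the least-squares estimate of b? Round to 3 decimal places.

Sums needed: Σt·t = 156, Σt = 20, Σ1 = 6.
Moment sums: Σt·v = -74, Σv = -12.
MᵀM·[m, b]ᵀ = Mᵀv becomes [[156, 20]; [20, 6]]·[m, b]ᵀ = [-74, -12]ᵀ.
Determinant 156·6 − 20² = 536.
m = ((-74)·6 − 20·(-12))/536 = -51/134; b = (156·(-12) − 20·(-74))/536 = -49/67.

b = -0.731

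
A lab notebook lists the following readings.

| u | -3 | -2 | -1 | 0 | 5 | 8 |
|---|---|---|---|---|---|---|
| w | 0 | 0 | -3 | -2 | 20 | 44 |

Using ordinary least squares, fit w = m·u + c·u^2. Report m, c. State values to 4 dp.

Compute the Gram sums: Σu·u = 103, Σu·u^2 = 601, Σu^2·u^2 = 4819.
And Σu·w = 455, Σu^2·w = 3313.
AᵀA·[m, c]ᵀ = Aᵀw becomes [[103, 601]; [601, 4819]]·[m, c]ᵀ = [455, 3313]ᵀ.
Determinant 103·4819 − 601² = 135156.
m = (455·4819 − 601·3313)/135156 = 50383/33789; c = (103·3313 − 601·455)/135156 = 16946/33789.

m = 1.4911, c = 0.5015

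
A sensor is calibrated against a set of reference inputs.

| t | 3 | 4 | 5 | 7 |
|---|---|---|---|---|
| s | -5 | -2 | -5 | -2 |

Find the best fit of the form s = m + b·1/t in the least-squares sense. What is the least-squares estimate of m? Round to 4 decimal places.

m = -1.0059

The normal equations are: 4·m + (389/420)·b = -14;  (389/420)·m + (41281/176400)·b = -145/42.
Eliminating b: (41281/176400)·(row 1) − (389/420)·(row 2) gives (4601/58800)·m = (41281/176400)·(-14) − (389/420)·(-145/42) = -1157/14700, so m = -4628/4601.
Then b = ((-145/42) − (389/420)·(-4628/4601))/(41281/176400) = -49560/4601.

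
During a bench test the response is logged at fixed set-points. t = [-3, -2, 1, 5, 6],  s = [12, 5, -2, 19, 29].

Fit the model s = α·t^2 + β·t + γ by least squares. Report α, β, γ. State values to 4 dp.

MᵀM·[α, β, γ]ᵀ = Mᵀs reads: 2019·α + 307·β + 75·γ = 1645;  307·α + 75·β + 7·γ = 221;  75·α + 7·β + 5·γ = 63.
Inverting the 3×3 Gram matrix, [α, β, γ]ᵀ = [11759/10928, -14173/10928, -9425/5464]ᵀ.

α = 1.0760, β = -1.2969, γ = -1.7249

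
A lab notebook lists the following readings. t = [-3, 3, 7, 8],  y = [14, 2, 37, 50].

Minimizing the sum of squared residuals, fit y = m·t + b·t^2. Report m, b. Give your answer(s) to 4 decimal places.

Entries of XᵀX: Σt·t = 131, Σt·t^2 = 855, Σt^2·t^2 = 6659.
And Σt·y = 623, Σt^2·y = 5157.
Eliminating b: 6659·(row 1) − 855·(row 2) gives 141304·m = 6659·623 − 855·5157 = -260678, so m = -7667/4156.
Then b = (5157 − 855·(-7667/4156))/6659 = 4203/4156.

m = -1.8448, b = 1.0113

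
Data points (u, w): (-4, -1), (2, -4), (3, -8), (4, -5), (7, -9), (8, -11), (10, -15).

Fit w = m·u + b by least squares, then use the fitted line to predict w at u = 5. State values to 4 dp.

Compute the Gram sums: Σu·u = 258, Σu = 30, Σ1 = 7.
For Xᵀw: Σu·w = -349, Σw = -53.
Normal equations: [[258, 30]; [30, 7]]·[m, b]ᵀ = [-349, -53]ᵀ.
det = 258·7 − 30² = 906.
m = ((-349)·7 − 30·(-53))/906 = -853/906; b = (258·(-53) − 30·(-349))/906 = -534/151.
At u = 5: ŵ = (-853/906)·(5) + (-534/151)·(1) = -7469/906.

ŵ = -8.2439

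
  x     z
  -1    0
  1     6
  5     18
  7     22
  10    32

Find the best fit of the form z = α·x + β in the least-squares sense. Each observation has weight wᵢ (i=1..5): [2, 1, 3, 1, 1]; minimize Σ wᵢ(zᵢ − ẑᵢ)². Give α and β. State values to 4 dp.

α = 2.8842, β = 3.0737

The normal system MᵀWM·[α, β]ᵀ = MᵀWz is [[227, 31]; [31, 8]]·[α, β]ᵀ = [750, 114]ᵀ.
Eliminating β: 8·(row 1) − 31·(row 2) gives 855·α = 8·750 − 31·114 = 2466, so α = 274/95.
Then β = (114 − 31·(274/95))/8 = 292/95.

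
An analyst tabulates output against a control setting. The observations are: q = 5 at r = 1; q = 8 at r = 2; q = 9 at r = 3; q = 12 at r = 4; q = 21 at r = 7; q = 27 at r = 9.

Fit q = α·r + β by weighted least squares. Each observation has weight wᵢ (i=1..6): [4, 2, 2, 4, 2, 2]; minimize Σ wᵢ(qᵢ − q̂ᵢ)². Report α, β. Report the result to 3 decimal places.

α = 2.732, β = 1.789

The normal system MᵀWM·[α, β]ᵀ = MᵀWq is [[354, 62]; [62, 16]]·[α, β]ᵀ = [1078, 198]ᵀ.
Eliminating β: 16·(row 1) − 62·(row 2) gives 1820·α = 16·1078 − 62·198 = 4972, so α = 1243/455.
Then β = (198 − 62·(1243/455))/16 = 814/455.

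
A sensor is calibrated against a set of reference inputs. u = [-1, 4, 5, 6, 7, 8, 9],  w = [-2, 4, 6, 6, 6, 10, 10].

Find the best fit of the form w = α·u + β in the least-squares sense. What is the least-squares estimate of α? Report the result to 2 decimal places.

Sums needed: Σu·u = 272, Σu = 38, Σ1 = 7.
And Σu·w = 296, Σw = 40.
det = 272·7 − 38² = 460.
α = (296·7 − 38·40)/460 = 6/5; β = (272·40 − 38·296)/460 = -4/5.

α = 1.20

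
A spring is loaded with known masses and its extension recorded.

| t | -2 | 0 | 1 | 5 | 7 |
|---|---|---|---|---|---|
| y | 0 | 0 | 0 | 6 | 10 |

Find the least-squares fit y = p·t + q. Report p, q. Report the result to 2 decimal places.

p = 1.18, q = 0.60

With design matrix M, MᵀM = [[79, 11]; [11, 5]] and Mᵀy = [100, 16]ᵀ.
Δ = 79·5 − 11² = 274.
p = (100·5 − 11·16)/274 = 162/137; q = (79·16 − 11·100)/274 = 82/137.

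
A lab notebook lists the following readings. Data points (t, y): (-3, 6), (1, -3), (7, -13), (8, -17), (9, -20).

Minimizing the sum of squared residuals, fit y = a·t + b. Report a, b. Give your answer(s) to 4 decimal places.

Setting ∂/∂a … = 0 gives: 204·a + 22·b = -428;  22·a + 5·b = -47.
(Σt·t = 204, Σt = 22, Σ1 = 5, Σt·y = -428, Σy = -47.)
Eliminating b: 5·(row 1) − 22·(row 2) gives 536·a = 5·(-428) − 22·(-47) = -1106, so a = -553/268.
Then b = ((-47) − 22·(-553/268))/5 = -43/134.

a = -2.0634, b = -0.3209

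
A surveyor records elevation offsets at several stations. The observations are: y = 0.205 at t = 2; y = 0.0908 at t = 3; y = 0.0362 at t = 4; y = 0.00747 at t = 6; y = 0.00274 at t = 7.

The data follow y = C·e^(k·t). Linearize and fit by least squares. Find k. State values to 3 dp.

With ln yᵢ as the transformed response and tᵢ as the regressor:
AᵀA = [[114.0000, 22.0000]; [22.0000, 5]], rhs = [-94.3213, -18.0992]ᵀ  (here Σt = 22.0000, Σ(t)² = 114.0000, Σln y = -18.0992, Σt·ln y = -94.3213).
Δ = 114.0000·5 − (22.0000)² = 86.0000; k = (-94.3213·5 − 22.0000·-18.0992)/86.0000 = -0.85377, ln C = (114.0000·-18.0992 − 22.0000·-94.3213)/86.0000 = 0.13675.

k = -0.854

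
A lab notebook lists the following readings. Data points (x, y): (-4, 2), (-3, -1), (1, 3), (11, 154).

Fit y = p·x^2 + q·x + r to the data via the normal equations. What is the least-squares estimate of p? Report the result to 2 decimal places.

The normal equations are: 14979·p + 1241·q + 147·r = 18660;  1241·p + 147·q + 5·r = 1692;  147·p + 5·q + 4·r = 158.
(Σx^2·x^2 = 14979, Σx^2·x = 1241, Σx^2 = 147, Σx·x = 147, Σx = 5, Σ1 = 4, Σx^2·y = 18660, Σx·y = 1692, Σy = 158.)
Row-reducing yields p = 22907/23015, q = 72309/23015, r = -23126/23015.

p = 1.00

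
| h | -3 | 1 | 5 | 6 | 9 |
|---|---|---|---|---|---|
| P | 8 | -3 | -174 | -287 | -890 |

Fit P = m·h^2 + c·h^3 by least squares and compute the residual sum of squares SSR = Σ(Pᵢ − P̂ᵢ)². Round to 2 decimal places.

MᵀM·[m, c]ᵀ = MᵀP reads: 8564·m + 69708·c = -86703;  69708·m + 594452·c = -732771.
Δ = 8564·594452 − 69708² = 231681664.
m = ((-86703)·594452 − 69708·(-732771))/231681664 = -57596361/28960208; c = (8564·(-732771) − 69708·(-86703))/231681664 = -28944765/28960208.
Residuals: -15729871/14480104, -169749/14480104, 9464229/14480104, 3489635/7240052, -4273097/14480104; SSR = 27900273/14480104.

SSR = 1.93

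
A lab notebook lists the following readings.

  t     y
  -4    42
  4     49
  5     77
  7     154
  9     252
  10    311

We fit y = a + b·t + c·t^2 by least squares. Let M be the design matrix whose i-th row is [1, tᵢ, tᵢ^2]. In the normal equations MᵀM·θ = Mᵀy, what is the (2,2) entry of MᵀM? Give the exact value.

Row 2 ↔ basis t, column 2 ↔ basis t, so (MᵀM)_{2,2} = Σᵢ (t)·(t) = (-4)·(-4) + (4)·(4) + (5)·(5) + (7)·(7) + (9)·(9) + (10)·(10) = 287.

287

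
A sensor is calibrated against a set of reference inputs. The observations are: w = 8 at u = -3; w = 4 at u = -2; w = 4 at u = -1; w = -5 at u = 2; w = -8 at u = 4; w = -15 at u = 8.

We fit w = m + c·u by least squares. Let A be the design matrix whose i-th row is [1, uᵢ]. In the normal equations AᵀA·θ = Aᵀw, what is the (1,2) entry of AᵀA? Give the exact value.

Row 1 ↔ basis 1, column 2 ↔ basis u, so (AᵀA)_{1,2} = Σᵢ u = (1)·(-3) + (1)·(-2) + (1)·(-1) + (1)·(2) + (1)·(4) + (1)·(8) = 8.

8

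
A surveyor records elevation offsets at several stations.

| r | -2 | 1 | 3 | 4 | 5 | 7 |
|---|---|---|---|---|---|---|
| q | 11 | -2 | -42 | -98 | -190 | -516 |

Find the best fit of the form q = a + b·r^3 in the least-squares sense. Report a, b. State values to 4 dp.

a = -1.3315, b = -1.5018

Setting ∂/∂a … = 0 gives: 6·a + 552·b = -837;  552·a + 138164·b = -208234.
Determinant 6·138164 − 552² = 524280.
a = ((-837)·138164 − 552·(-208234))/524280 = -11635/8738; b = (6·(-208234) − 552·(-837))/524280 = -13123/8738.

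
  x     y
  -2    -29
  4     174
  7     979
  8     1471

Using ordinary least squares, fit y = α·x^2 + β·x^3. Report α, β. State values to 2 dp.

α = -1.19, β = 3.02

Setting ∂/∂α … = 0 gives: 6769·α + 50567·β = 144783;  50567·α + 383953·β = 1100317.
Eliminating β: 383953·(row 1) − 50567·(row 2) gives 41956368·α = 383953·144783 − 50567·1100317 = -49862540, so α = -12465635/10489092.
Then β = (1100317 − 50567·(-12465635/10489092))/383953 = 31700953/10489092.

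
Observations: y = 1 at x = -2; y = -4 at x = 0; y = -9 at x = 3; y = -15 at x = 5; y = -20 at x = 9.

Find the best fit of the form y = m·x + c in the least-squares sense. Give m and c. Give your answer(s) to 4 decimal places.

Compute the Gram sums: Σx·x = 119, Σx = 15, Σ1 = 5.
And Σx·y = -284, Σy = -47.
So MᵀM·[m, c]ᵀ = Mᵀy: [[119, 15]; [15, 5]]·[m, c]ᵀ = [-284, -47]ᵀ.
Eliminating c: 5·(row 1) − 15·(row 2) gives 370·m = 5·(-284) − 15·(-47) = -715, so m = -143/74.
Then c = ((-47) − 15·(-143/74))/5 = -1333/370.

m = -1.9324, c = -3.6027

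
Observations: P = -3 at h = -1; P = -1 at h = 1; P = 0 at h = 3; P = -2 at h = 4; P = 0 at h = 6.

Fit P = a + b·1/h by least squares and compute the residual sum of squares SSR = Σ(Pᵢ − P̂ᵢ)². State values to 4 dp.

Normal-equation sums: Σ1 = 5, Σ1/h = 3/4, Σ1/h·1/h = 317/144.
For AᵀP: ΣP = -6, Σ1/h·P = 3/2.
AᵀA·[a, b]ᵀ = AᵀP becomes [[5, 3/4]; [3/4, 317/144]]·[a, b]ᵀ = [-6, 3/2]ᵀ.
Eliminating b: (317/144)·(row 1) − (3/4)·(row 2) gives (94/9)·a = (317/144)·(-6) − (3/4)·(3/2) = -43/3, so a = -129/94.
Then b = ((3/2) − (3/4)·(-129/94))/(317/144) = 54/47.
Residuals: -45/94, -73/94, 93/94, -43/47, 111/94; SSR = 190/47.

SSR = 4.0426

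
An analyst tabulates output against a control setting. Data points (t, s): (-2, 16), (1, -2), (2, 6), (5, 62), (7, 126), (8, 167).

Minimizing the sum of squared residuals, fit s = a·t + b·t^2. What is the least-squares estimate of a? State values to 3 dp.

Compute the Gram sums: Σt·t = 147, Σt·t^2 = 981, Σt^2·t^2 = 7155.
Right-hand side: Σt·s = 2506, Σt^2·s = 18498.
So AᵀA·[a, b]ᵀ = Aᵀs: [[147, 981]; [981, 7155]]·[a, b]ᵀ = [2506, 18498]ᵀ.
Eliminating b: 7155·(row 1) − 981·(row 2) gives 89424·a = 7155·2506 − 981·18498 = -216108, so a = -29/12.
Then b = (18498 − 981·(-29/12))/7155 = 35/12.

a = -2.417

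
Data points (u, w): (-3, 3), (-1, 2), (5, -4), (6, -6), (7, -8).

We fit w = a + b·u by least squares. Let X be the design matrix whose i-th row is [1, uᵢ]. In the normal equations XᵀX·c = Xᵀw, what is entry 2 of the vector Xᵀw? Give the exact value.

Entry 2 ↔ basis u, so (Xᵀw)_{2} = Σᵢ (u)·wᵢ = (-3)·(3) + (-1)·(2) + (5)·(-4) + (6)·(-6) + (7)·(-8) = -123.

-123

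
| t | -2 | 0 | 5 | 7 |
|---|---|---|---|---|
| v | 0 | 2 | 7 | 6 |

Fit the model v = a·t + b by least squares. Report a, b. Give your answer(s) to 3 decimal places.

MᵀM·[a, b]ᵀ = Mᵀv reads: 78·a + 10·b = 77;  10·a + 4·b = 15.
Δ = 78·4 − 10² = 212.
a = (77·4 − 10·15)/212 = 79/106; b = (78·15 − 10·77)/212 = 100/53.

a = 0.745, b = 1.887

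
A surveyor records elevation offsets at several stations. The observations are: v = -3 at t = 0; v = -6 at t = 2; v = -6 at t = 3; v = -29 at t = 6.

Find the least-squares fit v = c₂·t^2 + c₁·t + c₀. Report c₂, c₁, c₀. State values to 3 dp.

Forming XᵀX = [[1393, 251, 49]; [251, 49, 11]; [49, 11, 4]] and Xᵀv = [-1122, -204, -44]ᵀ gives XᵀX·[c₂, c₁, c₀]ᵀ = Xᵀv.
Row-reducing yields c₂ = -19/20, c₁ = 439/300, c₀ = -254/75.

c₂ = -0.950, c₁ = 1.463, c₀ = -3.387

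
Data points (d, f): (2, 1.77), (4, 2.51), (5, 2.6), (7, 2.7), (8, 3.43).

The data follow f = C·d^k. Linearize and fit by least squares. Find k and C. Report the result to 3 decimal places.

k = 0.413, C = 1.346

Linearized form: ln f = k·ln d + ln C. From the 5 transformed points,
Σln d = 7.7142, Σ(ln d)² = 13.1032, Σln f = 4.6726, Σln d·ln f = 7.7052.
Equations: 13.1032·k + 7.7142·ln C = 7.7052;  7.7142·k + 5·ln C = 4.6726.
Solving (det = 6.0066): k = 0.41298, ln C = 0.29735, so C = exp(0.29735) = 1.34629.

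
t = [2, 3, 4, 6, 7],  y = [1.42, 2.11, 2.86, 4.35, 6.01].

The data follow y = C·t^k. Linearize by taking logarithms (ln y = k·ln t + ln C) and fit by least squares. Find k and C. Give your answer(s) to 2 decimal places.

Taking logs, ln y = k·ln t + ln C, so regress ln y on ln t.
Σln t = 6.9157, Σ(ln t)² = 10.6062, Σln y = 5.4118, Σln t·ln y = 8.6442.
Equations: 10.6062·k + 6.9157·ln C = 8.6442;  6.9157·k + 5·ln C = 5.4118.
Δ = 10.6062·5 − (6.9157)² = 5.2037; k = (8.6442·5 − 6.9157·5.4118)/5.2037 = 1.11355, ln C = (10.6062·5.4118 − 6.9157·8.6442)/5.2037 = -0.45785, so C = exp(-0.45785) = 0.63264.

k = 1.11, C = 0.63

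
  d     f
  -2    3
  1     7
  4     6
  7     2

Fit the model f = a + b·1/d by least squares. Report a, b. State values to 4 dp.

The normal equations are: 4·a + (25/28)·b = 18;  (25/28)·a + (1045/784)·b = 51/7.
(Σ1 = 4, Σ1/d = 25/28, Σ1/d·1/d = 1045/784, Σf = 18, Σ1/d·f = 51/7.)
Determinant 4·(1045/784) − (25/28)² = 3555/784.
a = (18·(1045/784) − (25/28)·(51/7))/(3555/784) = 914/237; b = (4·(51/7) − (25/28)·18)/(3555/784) = 3416/1185.

a = 3.8565, b = 2.8827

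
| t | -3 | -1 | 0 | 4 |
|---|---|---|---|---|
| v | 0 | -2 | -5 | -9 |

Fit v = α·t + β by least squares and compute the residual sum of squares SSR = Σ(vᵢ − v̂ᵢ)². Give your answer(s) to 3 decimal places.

XᵀX·[α, β]ᵀ = Xᵀv reads: 26·α + 0·β = -34;  0·α + 4·β = -16.
Eliminating β: 4·(row 1) − 0·(row 2) gives 104·α = 4·(-34) − 0·(-16) = -136, so α = -17/13.
Then β = ((-16) − 0·(-17/13))/4 = -4.
Residuals: 1/13, 9/13, -1, 3/13; SSR = 20/13.

SSR = 1.538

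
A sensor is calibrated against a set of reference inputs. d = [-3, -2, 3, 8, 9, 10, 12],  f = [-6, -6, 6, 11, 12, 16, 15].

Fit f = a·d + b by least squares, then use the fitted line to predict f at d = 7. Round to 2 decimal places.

From the data, Σd·d = 411, Σd = 37, Σ1 = 7.
Moment sums: Σd·f = 584, Σf = 48.
MᵀM·[a, b]ᵀ = Mᵀf becomes [[411, 37]; [37, 7]]·[a, b]ᵀ = [584, 48]ᵀ.
det = 411·7 − 37² = 1508.
a = (584·7 − 37·48)/1508 = 578/377; b = (411·48 − 37·584)/1508 = -470/377.
At d = 7: f̂ = (578/377)·(7) + (-470/377)·(1) = 3576/377.

f̂ = 9.49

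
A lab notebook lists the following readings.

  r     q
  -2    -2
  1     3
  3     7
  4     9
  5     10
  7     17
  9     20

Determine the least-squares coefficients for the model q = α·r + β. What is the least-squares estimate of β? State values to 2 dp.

Entries of MᵀM: Σr·r = 185, Σr = 27, Σ1 = 7.
And Σr·q = 413, Σq = 64.
So MᵀM·[α, β]ᵀ = Mᵀq: [[185, 27]; [27, 7]]·[α, β]ᵀ = [413, 64]ᵀ.
Δ = 185·7 − 27² = 566.
α = (413·7 − 27·64)/566 = 1163/566; β = (185·64 − 27·413)/566 = 689/566.

β = 1.22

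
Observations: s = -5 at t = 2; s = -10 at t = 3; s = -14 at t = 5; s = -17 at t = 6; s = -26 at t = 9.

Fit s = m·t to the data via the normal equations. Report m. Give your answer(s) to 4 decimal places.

From the data, Σt·t = 155.
For Mᵀs: Σt·s = -446.
Normal equations: [[155]]·[m]ᵀ = [-446]ᵀ.
Hence m = -446 / 155 ≈ -2.87742.

m = -2.8774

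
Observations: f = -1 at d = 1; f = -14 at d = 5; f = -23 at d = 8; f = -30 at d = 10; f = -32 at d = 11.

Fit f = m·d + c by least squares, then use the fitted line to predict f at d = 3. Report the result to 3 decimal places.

f̂ = -7.455

The normal system AᵀA·[m, c]ᵀ = Aᵀf is [[311, 35]; [35, 5]]·[m, c]ᵀ = [-907, -100]ᵀ.
Eliminating c: 5·(row 1) − 35·(row 2) gives 330·m = 5·(-907) − 35·(-100) = -1035, so m = -69/22.
Then c = ((-100) − 35·(-69/22))/5 = 43/22.
At d = 3: f̂ = (-69/22)·(3) + (43/22)·(1) = -82/11.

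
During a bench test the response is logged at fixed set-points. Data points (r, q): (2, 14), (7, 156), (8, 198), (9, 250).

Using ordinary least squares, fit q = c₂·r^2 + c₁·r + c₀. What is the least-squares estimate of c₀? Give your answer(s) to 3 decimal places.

c₀ = -4.534

From the data, Σr^2·r^2 = 13074, Σr^2·r = 1592, Σr^2 = 198, Σr·r = 198, Σr = 26, Σ1 = 4.
For Mᵀq: Σr^2·q = 40622, Σr·q = 4954, Σq = 618.
Inverting the 3×3 Gram matrix, [c₂, c₁, c₀]ᵀ = [2557/946, 3673/946, -4289/946]ᵀ.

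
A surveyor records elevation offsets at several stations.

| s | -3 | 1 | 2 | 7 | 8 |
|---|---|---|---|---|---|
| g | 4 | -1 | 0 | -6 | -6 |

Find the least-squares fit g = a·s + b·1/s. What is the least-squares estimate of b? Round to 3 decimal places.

The normal equations are: 127·a + 5·b = -103;  5·a + (39433/28224)·b = -331/84.
Determinant 127·(39433/28224) − 5² = 4302391/28224.
a = ((-103)·(39433/28224) − 5·(-331/84))/(4302391/28224) = -3505519/4302391; b = (127·(-331/84) − 5·(-103))/(4302391/28224) = 410928/4302391.

b = 0.096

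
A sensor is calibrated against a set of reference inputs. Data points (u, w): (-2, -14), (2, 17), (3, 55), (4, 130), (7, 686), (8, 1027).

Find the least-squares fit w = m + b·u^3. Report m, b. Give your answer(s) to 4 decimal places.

Entries of AᵀA: Σ1 = 6, Σu^3 = 946, Σu^3·u^3 = 384746.
And Σw = 1901, Σu^3·w = 771175.
So AᵀA·[m, b]ᵀ = Aᵀw: [[6, 946]; [946, 384746]]·[m, b]ᵀ = [1901, 771175]ᵀ.
Determinant 6·384746 − 946² = 1413560.
m = (1901·384746 − 946·771175)/1413560 = 467649/353390; b = (6·771175 − 946·1901)/1413560 = 353588/176695.

m = 1.3233, b = 2.0011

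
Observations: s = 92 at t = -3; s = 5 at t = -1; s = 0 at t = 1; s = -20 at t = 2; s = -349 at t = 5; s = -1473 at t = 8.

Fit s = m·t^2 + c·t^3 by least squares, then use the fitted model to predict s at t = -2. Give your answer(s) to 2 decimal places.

ŝ = 28.79

Compute the Gram sums: Σt^2·t^2 = 4820, Σt^2·t^3 = 35682, Σt^3·t^3 = 278564.
For Xᵀs: Σt^2·s = -102244, Σt^3·s = -800450.
Δ = 4820·278564 − 35682² = 69473356.
m = ((-102244)·278564 − 35682·(-800450))/69473356 = 1178813/1021667; c = (4820·(-800450) − 35682·(-102244))/69473356 = -3086744/1021667.
At t = -2: ŝ = (1178813/1021667)·(4) + (-3086744/1021667)·(-8) = 948684/32957.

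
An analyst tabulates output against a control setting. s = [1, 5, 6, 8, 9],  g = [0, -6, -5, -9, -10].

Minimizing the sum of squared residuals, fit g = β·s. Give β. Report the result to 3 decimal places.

β = -1.072

Sums needed: Σs·s = 207.
Moment sums: Σs·g = -222.
So XᵀX·[β]ᵀ = Xᵀg: [[207]]·[β]ᵀ = [-222]ᵀ.
β = (-222)/207 = -1.07246.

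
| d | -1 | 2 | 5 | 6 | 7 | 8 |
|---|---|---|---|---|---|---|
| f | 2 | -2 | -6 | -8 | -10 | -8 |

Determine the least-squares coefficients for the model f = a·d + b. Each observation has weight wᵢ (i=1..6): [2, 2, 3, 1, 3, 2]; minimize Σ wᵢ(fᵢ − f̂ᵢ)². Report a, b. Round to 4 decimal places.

Forming MᵀWM = [[396, 60]; [60, 13]] and MᵀWf = [-488, -72]ᵀ gives MᵀWM·[a, b]ᵀ = MᵀWf.
det = 396·13 − 60² = 1548.
a = ((-488)·13 − 60·(-72))/1548 = -506/387; b = (396·(-72) − 60·(-488))/1548 = 64/129.

a = -1.3075, b = 0.4961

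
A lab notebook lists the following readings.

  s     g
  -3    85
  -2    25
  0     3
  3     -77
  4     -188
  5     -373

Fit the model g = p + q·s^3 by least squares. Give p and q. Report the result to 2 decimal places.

The normal equations are: 6·p + 181·q = -525;  181·p + 21243·q = -63231.
Determinant 6·21243 − 181² = 94697.
p = ((-525)·21243 − 181·(-63231))/94697 = 292236/94697; q = (6·(-63231) − 181·(-525))/94697 = -284361/94697.

p = 3.09, q = -3.00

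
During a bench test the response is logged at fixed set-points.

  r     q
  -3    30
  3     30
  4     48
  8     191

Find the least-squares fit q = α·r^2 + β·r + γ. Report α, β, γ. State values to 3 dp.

Sums needed: Σr^2·r^2 = 4514, Σr^2·r = 576, Σr^2 = 98, Σr·r = 98, Σr = 12, Σ1 = 4.
Moment sums: Σr^2·q = 13532, Σr·q = 1720, Σq = 299.
So XᵀX·[α, β, γ]ᵀ = Xᵀq: [[4514, 576, 98]; [576, 98, 12]; [98, 12, 4]]·[α, β, γ]ᵀ = [13532, 1720, 299]ᵀ.
Inverting the 3×3 Gram matrix, [α, β, γ]ᵀ = [152717/51482, -5617/25741, 140415/51482]ᵀ.

α = 2.966, β = -0.218, γ = 2.727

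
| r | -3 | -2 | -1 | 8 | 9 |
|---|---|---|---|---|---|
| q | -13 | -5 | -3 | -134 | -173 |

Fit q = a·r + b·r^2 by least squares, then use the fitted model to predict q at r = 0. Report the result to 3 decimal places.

q̂ = 0.000

From the data, Σr·r = 159, Σr·r^2 = 1205, Σr^2·r^2 = 10755.
For Aᵀq: Σr·q = -2577, Σr^2·q = -22729.
Normal equations: [[159, 1205]; [1205, 10755]]·[a, b]ᵀ = [-2577, -22729]ᵀ.
Eliminating b: 10755·(row 1) − 1205·(row 2) gives 258020·a = 10755·(-2577) − 1205·(-22729) = -327190, so a = -32719/25802.
Then b = ((-22729) − 1205·(-32719/25802))/10755 = -254313/129010.
At r = 0: q̂ = (-32719/25802)·(0) + (-254313/129010)·(0) = 0.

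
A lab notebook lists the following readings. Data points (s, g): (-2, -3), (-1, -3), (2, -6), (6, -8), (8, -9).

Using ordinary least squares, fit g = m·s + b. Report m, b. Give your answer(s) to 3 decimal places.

m = -0.633, b = -4.154

Normal-equation sums: Σs·s = 109, Σs = 13, Σ1 = 5.
Right-hand side: Σs·g = -123, Σg = -29.
det = 109·5 − 13² = 376.
m = ((-123)·5 − 13·(-29))/376 = -119/188; b = (109·(-29) − 13·(-123))/376 = -781/188.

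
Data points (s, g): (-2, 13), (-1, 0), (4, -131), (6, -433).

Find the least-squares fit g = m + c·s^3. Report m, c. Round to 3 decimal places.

m = -2.725, c = -1.993

Compute the Gram sums: Σ1 = 4, Σs^3 = 271, Σs^3·s^3 = 50817.
Right-hand side: Σg = -551, Σs^3·g = -102016.
MᵀM·[m, c]ᵀ = Mᵀg becomes [[4, 271]; [271, 50817]]·[m, c]ᵀ = [-551, -102016]ᵀ.
det = 4·50817 − 271² = 129827.
m = ((-551)·50817 − 271·(-102016))/129827 = -353831/129827; c = (4·(-102016) − 271·(-551))/129827 = -258743/129827.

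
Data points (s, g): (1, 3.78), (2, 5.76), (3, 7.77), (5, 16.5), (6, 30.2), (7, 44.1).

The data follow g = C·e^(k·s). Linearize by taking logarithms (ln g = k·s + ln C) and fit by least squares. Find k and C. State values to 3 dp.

With ln gᵢ as the transformed response and sᵢ as the regressor:
Σs = 24.0000, Σ(s)² = 124.0000, Σln g = 15.1286, Σs·ln g = 71.9515.
Equations: 124.0000·k + 24.0000·ln C = 71.9515;  24.0000·k + 6·ln C = 15.1286.
Solving (det = 168.0000): k = 0.40847, ln C = 0.88756, so C = exp(0.88756) = 2.42920.

k = 0.408, C = 2.429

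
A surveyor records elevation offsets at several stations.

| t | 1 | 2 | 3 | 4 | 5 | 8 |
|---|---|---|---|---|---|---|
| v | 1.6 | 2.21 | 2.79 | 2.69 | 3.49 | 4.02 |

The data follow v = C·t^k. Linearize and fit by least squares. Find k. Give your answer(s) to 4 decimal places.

k = 0.4422

With ln vᵢ as the transformed response and ln tᵢ as the regressor:
Σln t = 6.8669, Σ(ln t)² = 10.5236, Σln v = 5.9198, Σln t·ln v = 7.9534.
Equations: 10.5236·k + 6.8669·ln C = 7.9534;  6.8669·k + 6·ln C = 5.9198.
Slope k = (n·Σln t·ln v − Σln t·Σln v)/(n·Σ(ln t)² − (Σln t)²) = (6·7.9534 − 6.8669·5.9198)/15.9867 = 0.44223; ln C = (Σln v − k·Σln t)/n = 0.48050.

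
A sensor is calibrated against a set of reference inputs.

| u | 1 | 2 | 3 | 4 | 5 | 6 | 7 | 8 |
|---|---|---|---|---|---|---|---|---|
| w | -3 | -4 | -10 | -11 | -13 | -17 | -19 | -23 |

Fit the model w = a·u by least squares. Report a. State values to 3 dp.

a = -2.789

The normal equations are: 204·a = -569.
a = (-569)/204 = -2.78922.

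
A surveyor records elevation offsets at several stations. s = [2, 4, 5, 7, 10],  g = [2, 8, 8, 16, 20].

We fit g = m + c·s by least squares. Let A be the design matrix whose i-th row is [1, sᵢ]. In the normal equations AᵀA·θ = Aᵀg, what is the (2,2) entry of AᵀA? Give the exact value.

194

Row 2 ↔ basis s, column 2 ↔ basis s, so (AᵀA)_{2,2} = Σᵢ (s)·(s) = (2)·(2) + (4)·(4) + (5)·(5) + (7)·(7) + (10)·(10) = 194.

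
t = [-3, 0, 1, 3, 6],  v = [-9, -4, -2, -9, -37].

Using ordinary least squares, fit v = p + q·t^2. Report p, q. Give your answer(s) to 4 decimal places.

p = -1.5735, q = -0.9660

Compute the Gram sums: Σ1 = 5, Σt^2 = 55, Σt^2·t^2 = 1459.
For Aᵀv: Σv = -61, Σt^2·v = -1496.
AᵀA·[p, q]ᵀ = Aᵀv becomes [[5, 55]; [55, 1459]]·[p, q]ᵀ = [-61, -1496]ᵀ.
det = 5·1459 − 55² = 4270.
p = ((-61)·1459 − 55·(-1496))/4270 = -6719/4270; q = (5·(-1496) − 55·(-61))/4270 = -825/854.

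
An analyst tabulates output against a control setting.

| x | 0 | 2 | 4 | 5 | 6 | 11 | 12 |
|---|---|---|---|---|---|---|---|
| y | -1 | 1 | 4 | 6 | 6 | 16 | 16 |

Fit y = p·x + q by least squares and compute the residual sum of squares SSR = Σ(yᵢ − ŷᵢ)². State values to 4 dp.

Compute the Gram sums: Σx·x = 346, Σx = 40, Σ1 = 7.
Right-hand side: Σx·y = 452, Σy = 48.
So MᵀM·[p, q]ᵀ = Mᵀy: [[346, 40]; [40, 7]]·[p, q]ᵀ = [452, 48]ᵀ.
Eliminating q: 7·(row 1) − 40·(row 2) gives 822·p = 7·452 − 40·48 = 1244, so p = 622/411.
Then q = (48 − 40·(622/411))/7 = -736/411.
Residuals: 325/411, -97/411, -36/137, 92/411, -530/411, 470/411, -152/411; SSR = 1606/411.

SSR = 3.9075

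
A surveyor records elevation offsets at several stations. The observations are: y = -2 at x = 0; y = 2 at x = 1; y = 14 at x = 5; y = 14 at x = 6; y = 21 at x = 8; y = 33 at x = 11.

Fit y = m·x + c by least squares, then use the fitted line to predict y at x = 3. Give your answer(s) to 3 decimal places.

ŷ = 7.096

Normal-equation sums: Σx·x = 247, Σx = 31, Σ1 = 6.
Moment sums: Σx·y = 687, Σy = 82.
Normal equations: [[247, 31]; [31, 6]]·[m, c]ᵀ = [687, 82]ᵀ.
Eliminating c: 6·(row 1) − 31·(row 2) gives 521·m = 6·687 − 31·82 = 1580, so m = 1580/521.
Then c = (82 − 31·(1580/521))/6 = -1043/521.
At x = 3: ŷ = (1580/521)·(3) + (-1043/521)·(1) = 3697/521.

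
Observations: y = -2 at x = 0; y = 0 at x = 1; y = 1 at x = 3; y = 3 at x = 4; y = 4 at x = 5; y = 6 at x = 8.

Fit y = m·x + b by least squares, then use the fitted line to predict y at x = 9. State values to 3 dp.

ŷ = 7.434

Sums needed: Σx·x = 115, Σx = 21, Σ1 = 6.
For Aᵀy: Σx·y = 83, Σy = 12.
Eliminating b: 6·(row 1) − 21·(row 2) gives 249·m = 6·83 − 21·12 = 246, so m = 82/83.
Then b = (12 − 21·(82/83))/6 = -121/83.
At x = 9: ŷ = (82/83)·(9) + (-121/83)·(1) = 617/83.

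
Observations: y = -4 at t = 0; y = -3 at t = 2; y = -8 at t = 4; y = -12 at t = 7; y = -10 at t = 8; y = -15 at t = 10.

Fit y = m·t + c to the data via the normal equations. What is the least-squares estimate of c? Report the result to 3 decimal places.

Entries of AᵀA: Σt·t = 233, Σt = 31, Σ1 = 6.
For Aᵀy: Σt·y = -352, Σy = -52.
Normal equations: [[233, 31]; [31, 6]]·[m, c]ᵀ = [-352, -52]ᵀ.
Eliminating c: 6·(row 1) − 31·(row 2) gives 437·m = 6·(-352) − 31·(-52) = -500, so m = -500/437.
Then c = ((-52) − 31·(-500/437))/6 = -1204/437.

c = -2.755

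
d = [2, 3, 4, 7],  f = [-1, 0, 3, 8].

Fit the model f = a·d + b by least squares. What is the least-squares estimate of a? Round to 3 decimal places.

Forming XᵀX = [[78, 16]; [16, 4]] and Xᵀf = [66, 10]ᵀ gives XᵀX·[a, b]ᵀ = Xᵀf.
Determinant 78·4 − 16² = 56.
a = (66·4 − 16·10)/56 = 13/7; b = (78·10 − 16·66)/56 = -69/14.

a = 1.857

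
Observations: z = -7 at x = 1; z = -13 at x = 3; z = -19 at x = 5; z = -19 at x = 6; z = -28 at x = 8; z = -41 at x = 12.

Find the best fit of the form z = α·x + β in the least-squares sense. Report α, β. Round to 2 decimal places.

α = -3.08, β = -3.22

Sums needed: Σx·x = 279, Σx = 35, Σ1 = 6.
Right-hand side: Σx·z = -971, Σz = -127.
Determinant 279·6 − 35² = 449.
α = ((-971)·6 − 35·(-127))/449 = -1381/449; β = (279·(-127) − 35·(-971))/449 = -1448/449.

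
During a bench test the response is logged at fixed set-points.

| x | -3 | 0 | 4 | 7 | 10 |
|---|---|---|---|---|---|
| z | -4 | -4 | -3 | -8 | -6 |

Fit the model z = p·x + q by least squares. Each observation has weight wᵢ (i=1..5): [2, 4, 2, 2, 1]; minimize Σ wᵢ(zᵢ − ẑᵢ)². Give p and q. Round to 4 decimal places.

p = -0.2632, q = -4.1053

Sums needed: Σwᵢ·x·x = 248, Σwᵢ·x = 26, Σwᵢ·1 = 11.
For MᵀWz: Σwᵢ·x·z = -172, Σwᵢ·z = -52.
So MᵀWM·[p, q]ᵀ = MᵀWz: [[248, 26]; [26, 11]]·[p, q]ᵀ = [-172, -52]ᵀ.
det = 248·11 − 26² = 2052.
p = ((-172)·11 − 26·(-52))/2052 = -5/19; q = (248·(-52) − 26·(-172))/2052 = -78/19.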